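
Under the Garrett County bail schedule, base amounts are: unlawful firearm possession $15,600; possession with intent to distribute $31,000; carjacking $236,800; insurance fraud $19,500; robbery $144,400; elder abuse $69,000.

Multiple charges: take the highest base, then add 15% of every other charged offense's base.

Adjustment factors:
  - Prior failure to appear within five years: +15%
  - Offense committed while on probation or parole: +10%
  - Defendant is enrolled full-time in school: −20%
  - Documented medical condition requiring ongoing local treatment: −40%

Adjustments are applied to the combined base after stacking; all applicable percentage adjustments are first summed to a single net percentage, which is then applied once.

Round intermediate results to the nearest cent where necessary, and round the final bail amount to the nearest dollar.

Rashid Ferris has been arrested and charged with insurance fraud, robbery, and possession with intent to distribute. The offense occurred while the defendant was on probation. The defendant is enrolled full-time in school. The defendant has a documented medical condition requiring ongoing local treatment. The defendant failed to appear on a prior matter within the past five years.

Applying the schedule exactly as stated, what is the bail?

$98,784

Base amounts from the schedule: insurance fraud $19,500; robbery $144,400; possession with intent to distribute $31,000.
Stacking rule: highest base plus 15% of each additional charge. Highest is robbery at $144,400. Additional: $19,500 × 15% = $2,925; $31,000 × 15% = $4,650. Combined base = $144,400 + $7,575 = $151,975.
Net percentage adjustment: +15% +10% −20% −40% = −35%. $151,975 × 0.65 = $98,783.75.
Rounded to the nearest dollar: $98,784.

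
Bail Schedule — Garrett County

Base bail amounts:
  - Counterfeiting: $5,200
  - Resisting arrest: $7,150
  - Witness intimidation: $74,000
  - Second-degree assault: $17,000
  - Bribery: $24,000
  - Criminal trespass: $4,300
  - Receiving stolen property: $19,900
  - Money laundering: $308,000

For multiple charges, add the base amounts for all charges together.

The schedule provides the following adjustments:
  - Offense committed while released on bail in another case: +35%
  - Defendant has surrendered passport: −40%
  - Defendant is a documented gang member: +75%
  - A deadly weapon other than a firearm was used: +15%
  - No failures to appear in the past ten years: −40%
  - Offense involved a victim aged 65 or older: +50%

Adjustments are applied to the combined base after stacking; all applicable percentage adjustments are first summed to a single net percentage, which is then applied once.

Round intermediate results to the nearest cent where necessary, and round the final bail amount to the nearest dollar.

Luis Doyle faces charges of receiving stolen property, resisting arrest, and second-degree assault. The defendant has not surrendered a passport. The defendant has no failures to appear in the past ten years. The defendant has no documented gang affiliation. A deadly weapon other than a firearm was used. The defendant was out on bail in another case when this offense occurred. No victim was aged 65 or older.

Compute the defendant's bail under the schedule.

Base amounts from the schedule: receiving stolen property $19,900; resisting arrest $7,150; second-degree assault $17,000.
Stacking rule: sum of all bases. $19,900 + $7,150 + $17,000 = $44,050.
Net percentage adjustment: +35% +15% −40% = +10%. $44,050 × 1.1 = $48,455.

$48,455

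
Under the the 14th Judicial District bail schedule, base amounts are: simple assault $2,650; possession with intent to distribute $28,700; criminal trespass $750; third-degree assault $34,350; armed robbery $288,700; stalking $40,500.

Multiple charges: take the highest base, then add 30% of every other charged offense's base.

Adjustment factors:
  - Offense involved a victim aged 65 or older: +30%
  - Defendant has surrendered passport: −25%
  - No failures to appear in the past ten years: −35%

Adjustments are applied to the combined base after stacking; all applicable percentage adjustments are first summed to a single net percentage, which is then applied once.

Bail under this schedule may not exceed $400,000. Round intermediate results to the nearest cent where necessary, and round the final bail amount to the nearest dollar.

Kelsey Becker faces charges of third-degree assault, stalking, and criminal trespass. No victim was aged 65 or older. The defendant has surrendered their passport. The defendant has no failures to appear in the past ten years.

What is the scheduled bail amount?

Base amounts from the schedule: third-degree assault $34,350; stalking $40,500; criminal trespass $750.
Stacking rule: highest base plus 30% of each additional charge. Highest is stalking at $40,500. Additional: $34,350 × 30% = $10,305; $750 × 30% = $225. Combined base = $40,500 + $10,530 = $51,030.
Net percentage adjustment: −25% −35% = −60%. $51,030 × 0.4 = $20,412.
$20,412 is within the $400,000 maximum.

$20,412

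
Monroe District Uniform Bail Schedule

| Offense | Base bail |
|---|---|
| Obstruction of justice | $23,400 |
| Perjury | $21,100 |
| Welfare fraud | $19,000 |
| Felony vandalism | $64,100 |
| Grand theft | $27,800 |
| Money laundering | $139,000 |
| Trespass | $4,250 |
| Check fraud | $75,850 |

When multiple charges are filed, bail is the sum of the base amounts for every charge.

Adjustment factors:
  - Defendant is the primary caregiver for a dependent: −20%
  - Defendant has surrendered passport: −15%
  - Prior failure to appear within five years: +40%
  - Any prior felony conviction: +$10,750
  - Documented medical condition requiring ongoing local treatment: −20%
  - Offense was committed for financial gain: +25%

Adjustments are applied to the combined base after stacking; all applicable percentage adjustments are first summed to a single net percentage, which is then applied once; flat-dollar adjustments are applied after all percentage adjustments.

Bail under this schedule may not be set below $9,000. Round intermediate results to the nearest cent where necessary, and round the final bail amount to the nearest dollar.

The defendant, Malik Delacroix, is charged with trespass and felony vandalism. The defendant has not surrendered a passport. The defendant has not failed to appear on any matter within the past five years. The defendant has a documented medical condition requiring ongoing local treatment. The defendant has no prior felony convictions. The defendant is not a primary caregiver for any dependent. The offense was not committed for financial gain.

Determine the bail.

$54,680

Base amounts from the schedule: trespass $4,250; felony vandalism $64,100.
Stacking rule: sum of all bases. $4,250 + $64,100 = $68,350.
Documented medical condition requiring ongoing local treatment (−20%): $68,350 × 0.8 = $54,680.
$54,680 is at or above the $9,000 minimum.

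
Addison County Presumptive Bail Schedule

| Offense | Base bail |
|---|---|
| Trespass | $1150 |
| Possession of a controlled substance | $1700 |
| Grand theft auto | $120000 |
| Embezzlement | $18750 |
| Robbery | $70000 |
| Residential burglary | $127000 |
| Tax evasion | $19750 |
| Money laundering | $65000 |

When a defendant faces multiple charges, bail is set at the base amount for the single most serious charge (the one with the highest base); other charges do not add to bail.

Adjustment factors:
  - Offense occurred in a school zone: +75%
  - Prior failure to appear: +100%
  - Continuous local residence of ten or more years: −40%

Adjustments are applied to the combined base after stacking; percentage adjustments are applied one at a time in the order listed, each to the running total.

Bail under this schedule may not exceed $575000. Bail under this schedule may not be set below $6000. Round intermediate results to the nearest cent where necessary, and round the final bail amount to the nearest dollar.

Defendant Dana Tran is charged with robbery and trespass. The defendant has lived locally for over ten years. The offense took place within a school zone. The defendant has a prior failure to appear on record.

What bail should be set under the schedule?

Base amounts from the schedule: robbery $70000; trespass $1150.
Stacking rule: use the highest base only. Highest is robbery at $70000. Combined base = $70000.
Offense occurred in a school zone (+75%): $70000 × 1.75 = $122500.
Prior failure to appear (+100%): $122500 × 2 = $245000.
Continuous local residence of ten or more years (−40%): $245000 × 0.6 = $147000.
$147000 is within the $575000 maximum.
$147000 is at or above the $6000 minimum.

$147000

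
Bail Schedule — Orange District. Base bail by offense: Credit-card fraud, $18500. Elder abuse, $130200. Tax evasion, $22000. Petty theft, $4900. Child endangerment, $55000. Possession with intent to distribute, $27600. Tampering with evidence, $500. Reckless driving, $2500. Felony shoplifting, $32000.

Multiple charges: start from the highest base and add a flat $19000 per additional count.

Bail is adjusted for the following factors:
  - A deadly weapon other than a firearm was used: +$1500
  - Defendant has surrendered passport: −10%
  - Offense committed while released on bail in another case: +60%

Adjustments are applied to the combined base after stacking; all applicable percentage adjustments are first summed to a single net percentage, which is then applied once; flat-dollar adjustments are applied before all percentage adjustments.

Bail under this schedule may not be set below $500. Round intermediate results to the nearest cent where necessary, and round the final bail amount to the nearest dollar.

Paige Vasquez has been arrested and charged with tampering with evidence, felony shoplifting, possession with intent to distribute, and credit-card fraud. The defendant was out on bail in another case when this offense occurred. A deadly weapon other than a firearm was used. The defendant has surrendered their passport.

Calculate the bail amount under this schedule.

Base amounts from the schedule: tampering with evidence $500; felony shoplifting $32000; possession with intent to distribute $27600; credit-card fraud $18500.
Stacking rule: highest base plus $19000 per additional charge. Highest is felony shoplifting at $32000; 3 additional charges → +$57000. Combined base = $89000.
A deadly weapon other than a firearm was used (+$1500 flat): $89000 + $1500 = $90500.
Net percentage adjustment: −10% +60% = +50%. $90500 × 1.5 = $135750.
$135750 is at or above the $500 minimum.

$135750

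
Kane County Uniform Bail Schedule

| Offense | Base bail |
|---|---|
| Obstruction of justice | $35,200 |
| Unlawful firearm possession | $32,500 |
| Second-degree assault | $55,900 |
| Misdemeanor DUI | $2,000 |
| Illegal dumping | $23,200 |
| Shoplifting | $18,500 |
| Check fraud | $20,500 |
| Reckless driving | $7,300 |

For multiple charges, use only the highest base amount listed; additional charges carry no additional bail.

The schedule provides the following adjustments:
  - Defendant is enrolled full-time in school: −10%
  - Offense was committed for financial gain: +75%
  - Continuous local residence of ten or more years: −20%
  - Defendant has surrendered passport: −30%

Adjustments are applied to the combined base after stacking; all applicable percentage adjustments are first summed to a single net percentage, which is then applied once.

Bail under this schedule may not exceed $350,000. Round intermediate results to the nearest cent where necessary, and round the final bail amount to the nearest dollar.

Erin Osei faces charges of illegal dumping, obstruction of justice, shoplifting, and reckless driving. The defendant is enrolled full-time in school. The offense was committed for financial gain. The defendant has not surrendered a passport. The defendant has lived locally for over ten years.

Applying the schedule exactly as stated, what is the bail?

Base amounts from the schedule: illegal dumping $23,200; obstruction of justice $35,200; shoplifting $18,500; reckless driving $7,300.
Stacking rule: use the highest base only. Highest is obstruction of justice at $35,200. Combined base = $35,200.
Net percentage adjustment: −10% +75% −20% = +45%. $35,200 × 1.45 = $51,040.
$51,040 is within the $350,000 maximum.

$51,040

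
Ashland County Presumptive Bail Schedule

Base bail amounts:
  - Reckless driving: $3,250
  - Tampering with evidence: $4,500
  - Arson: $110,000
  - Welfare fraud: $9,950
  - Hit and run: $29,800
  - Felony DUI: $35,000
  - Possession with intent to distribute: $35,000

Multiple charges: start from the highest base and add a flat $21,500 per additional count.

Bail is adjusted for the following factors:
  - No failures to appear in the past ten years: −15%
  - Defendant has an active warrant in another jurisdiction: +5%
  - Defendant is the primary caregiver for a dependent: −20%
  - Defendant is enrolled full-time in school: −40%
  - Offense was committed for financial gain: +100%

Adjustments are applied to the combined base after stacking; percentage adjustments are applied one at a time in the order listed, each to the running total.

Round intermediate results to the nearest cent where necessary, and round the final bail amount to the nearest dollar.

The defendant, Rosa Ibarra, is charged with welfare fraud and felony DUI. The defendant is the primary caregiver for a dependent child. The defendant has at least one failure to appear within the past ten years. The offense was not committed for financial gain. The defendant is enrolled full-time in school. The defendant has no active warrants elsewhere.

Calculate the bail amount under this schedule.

$27,120

Base amounts from the schedule: welfare fraud $9,950; felony DUI $35,000.
Stacking rule: highest base plus $21,500 per additional charge. Highest is felony DUI at $35,000; 1 additional charge → +$21,500. Combined base = $56,500.
Defendant is the primary caregiver for a dependent (−20%): $56,500 × 0.8 = $45,200.
Defendant is enrolled full-time in school (−40%): $45,200 × 0.6 = $27,120.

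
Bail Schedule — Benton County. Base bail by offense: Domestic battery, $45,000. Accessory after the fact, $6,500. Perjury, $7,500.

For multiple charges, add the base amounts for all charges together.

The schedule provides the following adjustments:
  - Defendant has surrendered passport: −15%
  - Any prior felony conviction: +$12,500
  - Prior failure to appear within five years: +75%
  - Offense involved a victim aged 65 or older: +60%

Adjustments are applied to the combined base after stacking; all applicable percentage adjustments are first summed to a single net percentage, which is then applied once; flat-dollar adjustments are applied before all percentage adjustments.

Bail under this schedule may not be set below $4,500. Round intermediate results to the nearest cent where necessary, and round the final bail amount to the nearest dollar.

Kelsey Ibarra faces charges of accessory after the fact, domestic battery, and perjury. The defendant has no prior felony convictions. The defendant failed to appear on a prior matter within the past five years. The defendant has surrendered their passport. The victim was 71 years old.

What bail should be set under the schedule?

$129,800

Base amounts from the schedule: accessory after the fact $6,500; domestic battery $45,000; perjury $7,500.
Stacking rule: sum of all bases. $6,500 + $45,000 + $7,500 = $59,000.
Net percentage adjustment: −15% +75% +60% = +120%. $59,000 × 2.2 = $129,800.
$129,800 is at or above the $4,500 minimum.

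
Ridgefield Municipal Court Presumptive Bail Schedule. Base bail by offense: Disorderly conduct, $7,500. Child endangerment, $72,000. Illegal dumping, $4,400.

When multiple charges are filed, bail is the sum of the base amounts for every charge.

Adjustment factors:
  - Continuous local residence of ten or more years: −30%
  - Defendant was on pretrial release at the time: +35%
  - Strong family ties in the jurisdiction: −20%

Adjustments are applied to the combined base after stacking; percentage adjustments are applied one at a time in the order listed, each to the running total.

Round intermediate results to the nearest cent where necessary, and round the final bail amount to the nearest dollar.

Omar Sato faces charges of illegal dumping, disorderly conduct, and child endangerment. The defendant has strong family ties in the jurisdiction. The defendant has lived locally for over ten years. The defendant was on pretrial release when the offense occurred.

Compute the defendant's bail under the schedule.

$63,428

Base amounts from the schedule: illegal dumping $4,400; disorderly conduct $7,500; child endangerment $72,000.
Stacking rule: sum of all bases. $4,400 + $7,500 + $72,000 = $83,900.
Continuous local residence of ten or more years (−30%): $83,900 × 0.7 = $58,730.
Defendant was on pretrial release at the time (+35%): $58,730 × 1.35 = $79,285.50.
Strong family ties in the jurisdiction (−20%): $79,285.50 × 0.8 = $63,428.40.
Rounded to the nearest dollar: $63,428.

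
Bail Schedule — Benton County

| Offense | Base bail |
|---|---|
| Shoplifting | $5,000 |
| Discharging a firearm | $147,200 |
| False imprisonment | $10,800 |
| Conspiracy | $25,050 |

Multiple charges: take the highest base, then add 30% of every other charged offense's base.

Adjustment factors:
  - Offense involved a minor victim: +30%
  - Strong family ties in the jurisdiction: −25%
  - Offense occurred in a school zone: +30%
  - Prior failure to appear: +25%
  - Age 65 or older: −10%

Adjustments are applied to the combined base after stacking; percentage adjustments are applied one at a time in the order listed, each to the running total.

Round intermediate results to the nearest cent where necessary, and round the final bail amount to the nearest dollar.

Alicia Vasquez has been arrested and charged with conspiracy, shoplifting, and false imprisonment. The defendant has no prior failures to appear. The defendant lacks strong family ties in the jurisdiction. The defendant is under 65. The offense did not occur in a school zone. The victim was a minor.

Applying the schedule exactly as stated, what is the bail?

$38,727

Base amounts from the schedule: conspiracy $25,050; shoplifting $5,000; false imprisonment $10,800.
Stacking rule: highest base plus 30% of each additional charge. Highest is conspiracy at $25,050. Additional: $5,000 × 30% = $1,500; $10,800 × 30% = $3,240. Combined base = $25,050 + $4,740 = $29,790.
Offense involved a minor victim (+30%): $29,790 × 1.3 = $38,727.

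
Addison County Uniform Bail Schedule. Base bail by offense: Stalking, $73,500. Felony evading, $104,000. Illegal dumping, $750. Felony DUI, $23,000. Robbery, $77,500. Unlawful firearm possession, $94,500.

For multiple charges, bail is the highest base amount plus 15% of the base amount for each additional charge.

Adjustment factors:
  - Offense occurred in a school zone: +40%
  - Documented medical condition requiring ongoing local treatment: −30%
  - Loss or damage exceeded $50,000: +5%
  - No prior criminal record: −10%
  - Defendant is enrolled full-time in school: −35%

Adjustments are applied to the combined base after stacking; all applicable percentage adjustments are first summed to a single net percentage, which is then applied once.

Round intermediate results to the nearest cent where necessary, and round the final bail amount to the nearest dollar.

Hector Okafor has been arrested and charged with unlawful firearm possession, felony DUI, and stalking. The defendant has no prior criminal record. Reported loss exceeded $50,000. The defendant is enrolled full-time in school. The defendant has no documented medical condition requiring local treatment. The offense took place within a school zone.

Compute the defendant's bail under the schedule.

$108,975

Base amounts from the schedule: unlawful firearm possession $94,500; felony DUI $23,000; stalking $73,500.
Stacking rule: highest base plus 15% of each additional charge. Highest is unlawful firearm possession at $94,500. Additional: $23,000 × 15% = $3,450; $73,500 × 15% = $11,025. Combined base = $94,500 + $14,475 = $108,975.
Net percentage adjustment: +40% +5% −10% −35% = +0%. $108,975 × 1 = $108,975.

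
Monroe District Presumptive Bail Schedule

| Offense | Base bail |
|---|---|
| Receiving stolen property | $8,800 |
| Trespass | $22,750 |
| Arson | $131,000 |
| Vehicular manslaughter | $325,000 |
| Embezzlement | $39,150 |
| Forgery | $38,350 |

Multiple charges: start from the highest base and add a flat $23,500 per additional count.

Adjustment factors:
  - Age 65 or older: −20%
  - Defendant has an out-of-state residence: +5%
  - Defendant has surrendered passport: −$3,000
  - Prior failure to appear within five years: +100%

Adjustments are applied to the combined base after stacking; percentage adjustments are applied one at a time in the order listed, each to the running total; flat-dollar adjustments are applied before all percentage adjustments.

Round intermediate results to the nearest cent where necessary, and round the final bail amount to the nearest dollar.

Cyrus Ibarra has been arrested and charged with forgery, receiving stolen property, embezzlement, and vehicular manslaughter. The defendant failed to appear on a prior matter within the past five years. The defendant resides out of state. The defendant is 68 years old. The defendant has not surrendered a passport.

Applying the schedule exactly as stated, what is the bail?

$664,440

Base amounts from the schedule: forgery $38,350; receiving stolen property $8,800; embezzlement $39,150; vehicular manslaughter $325,000.
Stacking rule: highest base plus $23,500 per additional charge. Highest is vehicular manslaughter at $325,000; 3 additional charges → +$70,500. Combined base = $395,500.
Age 65 or older (−20%): $395,500 × 0.8 = $316,400.
Defendant has an out-of-state residence (+5%): $316,400 × 1.05 = $332,220.
Prior failure to appear within five years (+100%): $332,220 × 2 = $664,440.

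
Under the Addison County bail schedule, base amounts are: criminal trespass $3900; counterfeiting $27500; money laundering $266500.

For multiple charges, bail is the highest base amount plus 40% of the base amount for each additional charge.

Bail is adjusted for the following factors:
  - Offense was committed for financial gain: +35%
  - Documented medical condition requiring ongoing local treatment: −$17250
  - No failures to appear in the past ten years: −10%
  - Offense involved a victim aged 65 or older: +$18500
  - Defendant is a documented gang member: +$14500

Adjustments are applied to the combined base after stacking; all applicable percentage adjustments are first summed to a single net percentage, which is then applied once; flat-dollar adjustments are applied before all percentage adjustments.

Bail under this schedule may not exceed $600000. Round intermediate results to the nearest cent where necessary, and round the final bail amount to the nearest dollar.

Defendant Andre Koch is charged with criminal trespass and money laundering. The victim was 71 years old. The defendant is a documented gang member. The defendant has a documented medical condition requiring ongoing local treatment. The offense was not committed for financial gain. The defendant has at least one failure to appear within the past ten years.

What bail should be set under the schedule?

Base amounts from the schedule: criminal trespass $3900; money laundering $266500.
Stacking rule: highest base plus 40% of each additional charge. Highest is money laundering at $266500. Additional: $3900 × 40% = $1560. Combined base = $266500 + $1560 = $268060.
Documented medical condition requiring ongoing local treatment (−$17250 flat): $268060 − $17250 = $250810.
Offense involved a victim aged 65 or older (+$18500 flat): $250810 + $18500 = $269310.
Defendant is a documented gang member (+$14500 flat): $269310 + $14500 = $283810.
$283810 is within the $600000 maximum.

$283810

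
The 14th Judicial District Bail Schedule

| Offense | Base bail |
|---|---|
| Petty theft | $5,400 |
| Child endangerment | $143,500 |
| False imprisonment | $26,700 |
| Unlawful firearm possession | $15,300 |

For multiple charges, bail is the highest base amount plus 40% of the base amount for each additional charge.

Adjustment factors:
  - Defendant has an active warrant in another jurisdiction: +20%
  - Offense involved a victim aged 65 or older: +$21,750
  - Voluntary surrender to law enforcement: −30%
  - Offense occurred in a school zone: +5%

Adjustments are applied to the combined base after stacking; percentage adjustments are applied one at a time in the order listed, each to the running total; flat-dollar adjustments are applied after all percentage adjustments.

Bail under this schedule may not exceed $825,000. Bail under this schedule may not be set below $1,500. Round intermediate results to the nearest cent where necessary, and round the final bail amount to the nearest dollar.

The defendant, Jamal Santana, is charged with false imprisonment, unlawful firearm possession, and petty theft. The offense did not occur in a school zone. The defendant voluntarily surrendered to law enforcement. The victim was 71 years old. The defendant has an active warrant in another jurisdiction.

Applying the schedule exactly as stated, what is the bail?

$51,133

Base amounts from the schedule: false imprisonment $26,700; unlawful firearm possession $15,300; petty theft $5,400.
Stacking rule: highest base plus 40% of each additional charge. Highest is false imprisonment at $26,700. Additional: $15,300 × 40% = $6,120; $5,400 × 40% = $2,160. Combined base = $26,700 + $8,280 = $34,980.
Defendant has an active warrant in another jurisdiction (+20%): $34,980 × 1.2 = $41,976.
Voluntary surrender to law enforcement (−30%): $41,976 × 0.7 = $29,383.20.
Offense involved a victim aged 65 or older (+$21,750 flat): $29,383.20 + $21,750 = $51,133.20.
$51,133.20 is within the $825,000 maximum.
$51,133.20 is at or above the $1,500 minimum.
Rounded to the nearest dollar: $51,133.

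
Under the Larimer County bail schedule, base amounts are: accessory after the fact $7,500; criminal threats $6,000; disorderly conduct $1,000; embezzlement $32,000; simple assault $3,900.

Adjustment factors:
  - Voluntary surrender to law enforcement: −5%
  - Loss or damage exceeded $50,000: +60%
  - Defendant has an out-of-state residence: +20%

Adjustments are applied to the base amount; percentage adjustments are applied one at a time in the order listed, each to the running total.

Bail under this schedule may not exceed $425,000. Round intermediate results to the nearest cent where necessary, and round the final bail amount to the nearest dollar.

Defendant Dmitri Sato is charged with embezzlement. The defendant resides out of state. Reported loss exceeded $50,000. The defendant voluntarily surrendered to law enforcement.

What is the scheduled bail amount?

Base amounts from the schedule: embezzlement $32,000.
Single charge. Combined base = $32,000.
Voluntary surrender to law enforcement (−5%): $32,000 × 0.95 = $30,400.
Loss or damage exceeded $50,000 (+60%): $30,400 × 1.6 = $48,640.
Defendant has an out-of-state residence (+20%): $48,640 × 1.2 = $58,368.
$58,368 is within the $425,000 maximum.

$58,368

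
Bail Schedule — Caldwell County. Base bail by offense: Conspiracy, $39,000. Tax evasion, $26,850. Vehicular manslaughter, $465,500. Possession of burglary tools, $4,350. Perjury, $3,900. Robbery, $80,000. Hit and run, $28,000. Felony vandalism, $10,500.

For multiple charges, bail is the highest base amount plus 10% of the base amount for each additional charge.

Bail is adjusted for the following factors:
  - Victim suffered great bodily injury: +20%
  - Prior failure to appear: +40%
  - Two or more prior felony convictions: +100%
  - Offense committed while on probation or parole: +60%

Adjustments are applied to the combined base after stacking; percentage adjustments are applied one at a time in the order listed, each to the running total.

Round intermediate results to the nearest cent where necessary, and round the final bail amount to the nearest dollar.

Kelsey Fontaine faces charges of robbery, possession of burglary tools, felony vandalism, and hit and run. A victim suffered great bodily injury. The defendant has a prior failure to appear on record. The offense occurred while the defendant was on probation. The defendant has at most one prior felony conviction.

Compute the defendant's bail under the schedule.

Base amounts from the schedule: robbery $80,000; possession of burglary tools $4,350; felony vandalism $10,500; hit and run $28,000.
Stacking rule: highest base plus 10% of each additional charge. Highest is robbery at $80,000. Additional: $4,350 × 10% = $435; $10,500 × 10% = $1,050; $28,000 × 10% = $2,800. Combined base = $80,000 + $4,285 = $84,285.
Victim suffered great bodily injury (+20%): $84,285 × 1.2 = $101,142.
Prior failure to appear (+40%): $101,142 × 1.4 = $141,598.80.
Offense committed while on probation or parole (+60%): $141,598.80 × 1.6 = $226,558.08.
Rounded to the nearest dollar: $226,558.

$226,558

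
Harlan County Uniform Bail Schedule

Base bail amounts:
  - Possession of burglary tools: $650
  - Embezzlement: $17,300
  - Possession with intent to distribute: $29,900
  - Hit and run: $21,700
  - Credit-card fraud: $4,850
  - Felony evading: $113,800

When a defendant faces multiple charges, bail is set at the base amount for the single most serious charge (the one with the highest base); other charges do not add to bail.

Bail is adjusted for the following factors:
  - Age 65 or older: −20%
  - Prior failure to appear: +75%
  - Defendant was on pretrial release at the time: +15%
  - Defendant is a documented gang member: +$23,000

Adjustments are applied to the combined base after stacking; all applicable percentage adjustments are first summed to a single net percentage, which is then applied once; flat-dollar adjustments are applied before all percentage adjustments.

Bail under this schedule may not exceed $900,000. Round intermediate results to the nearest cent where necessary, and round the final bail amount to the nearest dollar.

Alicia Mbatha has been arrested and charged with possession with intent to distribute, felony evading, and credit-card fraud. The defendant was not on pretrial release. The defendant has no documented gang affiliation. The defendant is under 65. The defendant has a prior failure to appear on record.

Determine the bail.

Base amounts from the schedule: possession with intent to distribute $29,900; felony evading $113,800; credit-card fraud $4,850.
Stacking rule: use the highest base only. Highest is felony evading at $113,800. Combined base = $113,800.
Prior failure to appear (+75%): $113,800 × 1.75 = $199,150.
$199,150 is within the $900,000 maximum.

$199,150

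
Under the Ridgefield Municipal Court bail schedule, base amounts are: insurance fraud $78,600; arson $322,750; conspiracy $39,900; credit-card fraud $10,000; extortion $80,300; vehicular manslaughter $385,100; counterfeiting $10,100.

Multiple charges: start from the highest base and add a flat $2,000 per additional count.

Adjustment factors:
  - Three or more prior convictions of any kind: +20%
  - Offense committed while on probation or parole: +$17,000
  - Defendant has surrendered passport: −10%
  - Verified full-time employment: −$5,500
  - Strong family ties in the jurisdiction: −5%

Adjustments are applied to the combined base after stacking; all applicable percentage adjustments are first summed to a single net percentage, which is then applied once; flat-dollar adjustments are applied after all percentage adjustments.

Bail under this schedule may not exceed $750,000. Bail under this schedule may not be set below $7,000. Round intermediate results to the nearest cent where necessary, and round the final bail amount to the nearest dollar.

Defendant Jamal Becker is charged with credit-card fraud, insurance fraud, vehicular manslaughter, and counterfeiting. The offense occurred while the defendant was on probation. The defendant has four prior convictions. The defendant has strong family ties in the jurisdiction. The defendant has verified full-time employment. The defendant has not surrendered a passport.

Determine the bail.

$461,265

Base amounts from the schedule: credit-card fraud $10,000; insurance fraud $78,600; vehicular manslaughter $385,100; counterfeiting $10,100.
Stacking rule: highest base plus $2,000 per additional charge. Highest is vehicular manslaughter at $385,100; 3 additional charges → +$6,000. Combined base = $391,100.
Net percentage adjustment: +20% −5% = +15%. $391,100 × 1.15 = $449,765.
Offense committed while on probation or parole (+$17,000 flat): $449,765 + $17,000 = $466,765.
Verified full-time employment (−$5,500 flat): $466,765 − $5,500 = $461,265.
$461,265 is within the $750,000 maximum.
$461,265 is at or above the $7,000 minimum.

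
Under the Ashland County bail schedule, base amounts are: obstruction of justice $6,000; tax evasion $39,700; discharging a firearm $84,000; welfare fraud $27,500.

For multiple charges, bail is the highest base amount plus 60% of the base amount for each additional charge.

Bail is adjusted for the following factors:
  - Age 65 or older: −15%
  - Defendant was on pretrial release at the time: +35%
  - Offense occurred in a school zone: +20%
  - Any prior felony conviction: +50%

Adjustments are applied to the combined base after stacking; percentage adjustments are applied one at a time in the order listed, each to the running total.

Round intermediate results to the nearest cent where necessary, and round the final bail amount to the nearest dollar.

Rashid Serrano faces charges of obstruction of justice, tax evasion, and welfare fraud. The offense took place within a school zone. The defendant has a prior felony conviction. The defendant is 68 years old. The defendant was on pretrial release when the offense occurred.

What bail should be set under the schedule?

$123,517

Base amounts from the schedule: obstruction of justice $6,000; tax evasion $39,700; welfare fraud $27,500.
Stacking rule: highest base plus 60% of each additional charge. Highest is tax evasion at $39,700. Additional: $6,000 × 60% = $3,600; $27,500 × 60% = $16,500. Combined base = $39,700 + $20,100 = $59,800.
Age 65 or older (−15%): $59,800 × 0.85 = $50,830.
Defendant was on pretrial release at the time (+35%): $50,830 × 1.35 = $68,620.50.
Offense occurred in a school zone (+20%): $68,620.50 × 1.2 = $82,344.60.
Any prior felony conviction (+50%): $82,344.60 × 1.5 = $123,516.90.
Rounded to the nearest dollar: $123,517.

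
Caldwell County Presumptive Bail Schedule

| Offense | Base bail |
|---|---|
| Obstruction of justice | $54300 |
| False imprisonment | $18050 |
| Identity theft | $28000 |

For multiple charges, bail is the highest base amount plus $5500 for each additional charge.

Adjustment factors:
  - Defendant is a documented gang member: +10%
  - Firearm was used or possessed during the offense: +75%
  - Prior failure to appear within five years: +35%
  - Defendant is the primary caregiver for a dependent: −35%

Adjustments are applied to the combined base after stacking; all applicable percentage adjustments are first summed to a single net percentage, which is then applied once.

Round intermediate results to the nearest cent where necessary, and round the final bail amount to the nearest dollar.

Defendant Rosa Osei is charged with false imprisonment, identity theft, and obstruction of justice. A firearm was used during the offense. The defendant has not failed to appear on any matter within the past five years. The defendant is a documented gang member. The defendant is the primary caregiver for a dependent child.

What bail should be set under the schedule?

Base amounts from the schedule: false imprisonment $18050; identity theft $28000; obstruction of justice $54300.
Stacking rule: highest base plus $5500 per additional charge. Highest is obstruction of justice at $54300; 2 additional charges → +$11000. Combined base = $65300.
Net percentage adjustment: +10% +75% −35% = +50%. $65300 × 1.5 = $97950.

$97950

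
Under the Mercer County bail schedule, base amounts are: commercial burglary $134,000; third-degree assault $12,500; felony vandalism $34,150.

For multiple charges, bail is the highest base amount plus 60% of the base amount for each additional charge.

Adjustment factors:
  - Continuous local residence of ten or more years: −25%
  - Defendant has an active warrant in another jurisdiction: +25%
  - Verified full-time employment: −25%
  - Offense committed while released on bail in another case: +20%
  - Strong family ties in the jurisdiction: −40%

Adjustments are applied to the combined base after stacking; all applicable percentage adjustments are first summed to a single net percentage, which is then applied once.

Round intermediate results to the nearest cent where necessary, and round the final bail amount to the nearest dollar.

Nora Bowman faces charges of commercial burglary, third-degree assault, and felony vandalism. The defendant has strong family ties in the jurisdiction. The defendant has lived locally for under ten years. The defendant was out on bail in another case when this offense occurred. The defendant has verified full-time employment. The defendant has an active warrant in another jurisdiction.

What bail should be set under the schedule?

Base amounts from the schedule: commercial burglary $134,000; third-degree assault $12,500; felony vandalism $34,150.
Stacking rule: highest base plus 60% of each additional charge. Highest is commercial burglary at $134,000. Additional: $12,500 × 60% = $7,500; $34,150 × 60% = $20,490. Combined base = $134,000 + $27,990 = $161,990.
Net percentage adjustment: +25% −25% +20% −40% = −20%. $161,990 × 0.8 = $129,592.

$129,592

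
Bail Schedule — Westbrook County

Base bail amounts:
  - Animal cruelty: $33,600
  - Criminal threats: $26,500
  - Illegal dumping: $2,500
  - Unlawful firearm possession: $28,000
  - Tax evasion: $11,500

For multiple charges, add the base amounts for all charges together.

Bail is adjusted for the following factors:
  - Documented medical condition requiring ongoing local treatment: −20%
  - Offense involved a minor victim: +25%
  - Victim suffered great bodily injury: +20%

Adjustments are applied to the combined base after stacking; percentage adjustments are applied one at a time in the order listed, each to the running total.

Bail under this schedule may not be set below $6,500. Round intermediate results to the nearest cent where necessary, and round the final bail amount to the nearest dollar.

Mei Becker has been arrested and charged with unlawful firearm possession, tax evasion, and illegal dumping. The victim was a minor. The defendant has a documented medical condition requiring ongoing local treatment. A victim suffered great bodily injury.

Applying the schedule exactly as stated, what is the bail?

Base amounts from the schedule: unlawful firearm possession $28,000; tax evasion $11,500; illegal dumping $2,500.
Stacking rule: sum of all bases. $28,000 + $11,500 + $2,500 = $42,000.
Documented medical condition requiring ongoing local treatment (−20%): $42,000 × 0.8 = $33,600.
Offense involved a minor victim (+25%): $33,600 × 1.25 = $42,000.
Victim suffered great bodily injury (+20%): $42,000 × 1.2 = $50,400.
$50,400 is at or above the $6,500 minimum.

$50,400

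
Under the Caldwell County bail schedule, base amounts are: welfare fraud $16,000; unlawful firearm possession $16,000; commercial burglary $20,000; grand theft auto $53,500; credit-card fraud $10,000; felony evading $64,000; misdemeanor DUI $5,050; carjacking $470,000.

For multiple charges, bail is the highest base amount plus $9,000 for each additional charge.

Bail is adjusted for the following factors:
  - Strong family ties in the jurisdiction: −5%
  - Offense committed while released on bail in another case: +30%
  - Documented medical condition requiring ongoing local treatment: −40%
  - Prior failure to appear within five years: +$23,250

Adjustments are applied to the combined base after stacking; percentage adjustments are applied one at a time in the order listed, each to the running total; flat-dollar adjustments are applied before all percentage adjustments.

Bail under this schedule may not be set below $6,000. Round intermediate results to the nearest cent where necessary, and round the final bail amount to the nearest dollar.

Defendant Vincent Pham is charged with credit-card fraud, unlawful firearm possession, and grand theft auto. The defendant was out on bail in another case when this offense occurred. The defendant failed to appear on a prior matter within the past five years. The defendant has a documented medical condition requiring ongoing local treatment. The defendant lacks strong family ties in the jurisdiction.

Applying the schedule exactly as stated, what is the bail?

Base amounts from the schedule: credit-card fraud $10,000; unlawful firearm possession $16,000; grand theft auto $53,500.
Stacking rule: highest base plus $9,000 per additional charge. Highest is grand theft auto at $53,500; 2 additional charges → +$18,000. Combined base = $71,500.
Prior failure to appear within five years (+$23,250 flat): $71,500 + $23,250 = $94,750.
Offense committed while released on bail in another case (+30%): $94,750 × 1.3 = $123,175.
Documented medical condition requiring ongoing local treatment (−40%): $123,175 × 0.6 = $73,905.
$73,905 is at or above the $6,000 minimum.

$73,905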